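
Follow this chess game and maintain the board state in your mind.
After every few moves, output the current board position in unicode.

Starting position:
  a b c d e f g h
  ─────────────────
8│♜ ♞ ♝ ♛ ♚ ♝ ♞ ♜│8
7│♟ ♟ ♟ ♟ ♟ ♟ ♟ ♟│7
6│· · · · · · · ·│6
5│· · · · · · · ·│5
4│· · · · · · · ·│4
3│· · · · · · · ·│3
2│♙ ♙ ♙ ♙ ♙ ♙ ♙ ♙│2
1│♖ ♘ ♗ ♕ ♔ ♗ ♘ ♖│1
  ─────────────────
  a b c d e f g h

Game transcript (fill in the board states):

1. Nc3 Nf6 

  a b c d e f g h
  ─────────────────
8│♜ ♞ ♝ ♛ ♚ ♝ · ♜│8
7│♟ ♟ ♟ ♟ ♟ ♟ ♟ ♟│7
6│· · · · · ♞ · ·│6
5│· · · · · · · ·│5
4│· · · · · · · ·│4
3│· · ♘ · · · · ·│3
2│♙ ♙ ♙ ♙ ♙ ♙ ♙ ♙│2
1│♖ · ♗ ♕ ♔ ♗ ♘ ♖│1
  ─────────────────
  a b c d e f g h

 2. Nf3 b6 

  a b c d e f g h
  ─────────────────
8│♜ ♞ ♝ ♛ ♚ ♝ · ♜│8
7│♟ · ♟ ♟ ♟ ♟ ♟ ♟│7
6│· ♟ · · · ♞ · ·│6
5│· · · · · · · ·│5
4│· · · · · · · ·│4
3│· · ♘ · · ♘ · ·│3
2│♙ ♙ ♙ ♙ ♙ ♙ ♙ ♙│2
1│♖ · ♗ ♕ ♔ ♗ · ♖│1
  ─────────────────
  a b c d e f g h

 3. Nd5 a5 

  a b c d e f g h
  ─────────────────
8│♜ ♞ ♝ ♛ ♚ ♝ · ♜│8
7│· · ♟ ♟ ♟ ♟ ♟ ♟│7
6│· ♟ · · · ♞ · ·│6
5│♟ · · ♘ · · · ·│5
4│· · · · · · · ·│4
3│· · · · · ♘ · ·│3
2│♙ ♙ ♙ ♙ ♙ ♙ ♙ ♙│2
1│♖ · ♗ ♕ ♔ ♗ · ♖│1
  ─────────────────
  a b c d e f g h



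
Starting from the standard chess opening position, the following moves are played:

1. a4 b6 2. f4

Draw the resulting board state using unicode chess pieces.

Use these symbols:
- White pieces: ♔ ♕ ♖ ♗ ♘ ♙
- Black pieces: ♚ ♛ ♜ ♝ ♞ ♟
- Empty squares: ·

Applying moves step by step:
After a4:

♜ ♞ ♝ ♛ ♚ ♝ ♞ ♜
♟ ♟ ♟ ♟ ♟ ♟ ♟ ♟
· · · · · · · ·
· · · · · · · ·
♙ · · · · · · ·
· · · · · · · ·
· ♙ ♙ ♙ ♙ ♙ ♙ ♙
♖ ♘ ♗ ♕ ♔ ♗ ♘ ♖


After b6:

♜ ♞ ♝ ♛ ♚ ♝ ♞ ♜
♟ · ♟ ♟ ♟ ♟ ♟ ♟
· ♟ · · · · · ·
· · · · · · · ·
♙ · · · · · · ·
· · · · · · · ·
· ♙ ♙ ♙ ♙ ♙ ♙ ♙
♖ ♘ ♗ ♕ ♔ ♗ ♘ ♖


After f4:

♜ ♞ ♝ ♛ ♚ ♝ ♞ ♜
♟ · ♟ ♟ ♟ ♟ ♟ ♟
· ♟ · · · · · ·
· · · · · · · ·
♙ · · · · ♙ · ·
· · · · · · · ·
· ♙ ♙ ♙ ♙ · ♙ ♙
♖ ♘ ♗ ♕ ♔ ♗ ♘ ♖



  a b c d e f g h
  ─────────────────
8│♜ ♞ ♝ ♛ ♚ ♝ ♞ ♜│8
7│♟ · ♟ ♟ ♟ ♟ ♟ ♟│7
6│· ♟ · · · · · ·│6
5│· · · · · · · ·│5
4│♙ · · · · ♙ · ·│4
3│· · · · · · · ·│3
2│· ♙ ♙ ♙ ♙ · ♙ ♙│2
1│♖ ♘ ♗ ♕ ♔ ♗ ♘ ♖│1
  ─────────────────
  a b c d e f g h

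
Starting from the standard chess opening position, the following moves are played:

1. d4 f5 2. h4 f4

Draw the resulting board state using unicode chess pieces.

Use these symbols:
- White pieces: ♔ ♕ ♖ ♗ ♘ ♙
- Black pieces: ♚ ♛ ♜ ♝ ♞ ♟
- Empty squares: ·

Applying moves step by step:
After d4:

♜ ♞ ♝ ♛ ♚ ♝ ♞ ♜
♟ ♟ ♟ ♟ ♟ ♟ ♟ ♟
· · · · · · · ·
· · · · · · · ·
· · · ♙ · · · ·
· · · · · · · ·
♙ ♙ ♙ · ♙ ♙ ♙ ♙
♖ ♘ ♗ ♕ ♔ ♗ ♘ ♖


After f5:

♜ ♞ ♝ ♛ ♚ ♝ ♞ ♜
♟ ♟ ♟ ♟ ♟ · ♟ ♟
· · · · · · · ·
· · · · · ♟ · ·
· · · ♙ · · · ·
· · · · · · · ·
♙ ♙ ♙ · ♙ ♙ ♙ ♙
♖ ♘ ♗ ♕ ♔ ♗ ♘ ♖


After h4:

♜ ♞ ♝ ♛ ♚ ♝ ♞ ♜
♟ ♟ ♟ ♟ ♟ · ♟ ♟
· · · · · · · ·
· · · · · ♟ · ·
· · · ♙ · · · ♙
· · · · · · · ·
♙ ♙ ♙ · ♙ ♙ ♙ ·
♖ ♘ ♗ ♕ ♔ ♗ ♘ ♖


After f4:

♜ ♞ ♝ ♛ ♚ ♝ ♞ ♜
♟ ♟ ♟ ♟ ♟ · ♟ ♟
· · · · · · · ·
· · · · · · · ·
· · · ♙ · ♟ · ♙
· · · · · · · ·
♙ ♙ ♙ · ♙ ♙ ♙ ·
♖ ♘ ♗ ♕ ♔ ♗ ♘ ♖



  a b c d e f g h
  ─────────────────
8│♜ ♞ ♝ ♛ ♚ ♝ ♞ ♜│8
7│♟ ♟ ♟ ♟ ♟ · ♟ ♟│7
6│· · · · · · · ·│6
5│· · · · · · · ·│5
4│· · · ♙ · ♟ · ♙│4
3│· · · · · · · ·│3
2│♙ ♙ ♙ · ♙ ♙ ♙ ·│2
1│♖ ♘ ♗ ♕ ♔ ♗ ♘ ♖│1
  ─────────────────
  a b c d e f g h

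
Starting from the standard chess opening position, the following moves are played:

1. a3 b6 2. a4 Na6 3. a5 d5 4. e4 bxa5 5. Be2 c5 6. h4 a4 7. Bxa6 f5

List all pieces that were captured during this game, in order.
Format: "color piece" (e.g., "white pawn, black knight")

Tracking captures:
  bxa5: captured white pawn
  Bxa6: captured black knight

white pawn, black knight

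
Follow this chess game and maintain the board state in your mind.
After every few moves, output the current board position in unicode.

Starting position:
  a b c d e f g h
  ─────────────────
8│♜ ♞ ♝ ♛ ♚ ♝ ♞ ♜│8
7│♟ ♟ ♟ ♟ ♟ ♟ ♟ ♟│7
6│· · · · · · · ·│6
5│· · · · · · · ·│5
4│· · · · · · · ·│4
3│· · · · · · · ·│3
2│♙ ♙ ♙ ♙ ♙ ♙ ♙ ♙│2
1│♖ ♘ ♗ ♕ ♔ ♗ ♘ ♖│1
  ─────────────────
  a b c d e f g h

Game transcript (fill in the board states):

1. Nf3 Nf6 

  a b c d e f g h
  ─────────────────
8│♜ ♞ ♝ ♛ ♚ ♝ · ♜│8
7│♟ ♟ ♟ ♟ ♟ ♟ ♟ ♟│7
6│· · · · · ♞ · ·│6
5│· · · · · · · ·│5
4│· · · · · · · ·│4
3│· · · · · ♘ · ·│3
2│♙ ♙ ♙ ♙ ♙ ♙ ♙ ♙│2
1│♖ ♘ ♗ ♕ ♔ ♗ · ♖│1
  ─────────────────
  a b c d e f g h

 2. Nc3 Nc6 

  a b c d e f g h
  ─────────────────
8│♜ · ♝ ♛ ♚ ♝ · ♜│8
7│♟ ♟ ♟ ♟ ♟ ♟ ♟ ♟│7
6│· · ♞ · · ♞ · ·│6
5│· · · · · · · ·│5
4│· · · · · · · ·│4
3│· · ♘ · · ♘ · ·│3
2│♙ ♙ ♙ ♙ ♙ ♙ ♙ ♙│2
1│♖ · ♗ ♕ ♔ ♗ · ♖│1
  ─────────────────
  a b c d e f g h

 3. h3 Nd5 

  a b c d e f g h
  ─────────────────
8│♜ · ♝ ♛ ♚ ♝ · ♜│8
7│♟ ♟ ♟ ♟ ♟ ♟ ♟ ♟│7
6│· · ♞ · · · · ·│6
5│· · · ♞ · · · ·│5
4│· · · · · · · ·│4
3│· · ♘ · · ♘ · ♙│3
2│♙ ♙ ♙ ♙ ♙ ♙ ♙ ·│2
1│♖ · ♗ ♕ ♔ ♗ · ♖│1
  ─────────────────
  a b c d e f g h



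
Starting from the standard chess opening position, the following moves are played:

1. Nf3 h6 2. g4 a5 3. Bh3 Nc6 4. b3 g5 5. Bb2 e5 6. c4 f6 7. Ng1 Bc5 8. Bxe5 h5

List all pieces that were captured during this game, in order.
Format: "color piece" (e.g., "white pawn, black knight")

Tracking captures:
  Bxe5: captured black pawn

black pawn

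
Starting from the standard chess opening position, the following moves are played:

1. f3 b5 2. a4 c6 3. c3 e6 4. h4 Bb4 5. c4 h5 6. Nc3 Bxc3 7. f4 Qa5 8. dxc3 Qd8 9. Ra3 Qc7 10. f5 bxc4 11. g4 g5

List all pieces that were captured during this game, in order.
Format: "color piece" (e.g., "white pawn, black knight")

Tracking captures:
  Bxc3: captured white knight
  dxc3: captured black bishop
  bxc4: captured white pawn

white knight, black bishop, white pawn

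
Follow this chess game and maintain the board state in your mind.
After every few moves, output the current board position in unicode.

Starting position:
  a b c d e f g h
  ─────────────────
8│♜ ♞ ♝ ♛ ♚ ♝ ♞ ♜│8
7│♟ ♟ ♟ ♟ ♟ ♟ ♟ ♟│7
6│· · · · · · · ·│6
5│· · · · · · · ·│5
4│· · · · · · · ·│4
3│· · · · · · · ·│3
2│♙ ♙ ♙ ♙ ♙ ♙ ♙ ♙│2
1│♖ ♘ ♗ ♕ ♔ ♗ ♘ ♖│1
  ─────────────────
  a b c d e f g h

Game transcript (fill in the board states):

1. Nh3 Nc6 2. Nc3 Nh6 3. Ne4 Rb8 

  a b c d e f g h
  ─────────────────
8│· ♜ ♝ ♛ ♚ ♝ · ♜│8
7│♟ ♟ ♟ ♟ ♟ ♟ ♟ ♟│7
6│· · ♞ · · · · ♞│6
5│· · · · · · · ·│5
4│· · · · ♘ · · ·│4
3│· · · · · · · ♘│3
2│♙ ♙ ♙ ♙ ♙ ♙ ♙ ♙│2
1│♖ · ♗ ♕ ♔ ♗ · ♖│1
  ─────────────────
  a b c d e f g h

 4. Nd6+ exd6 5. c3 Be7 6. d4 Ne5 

  a b c d e f g h
  ─────────────────
8│· ♜ ♝ ♛ ♚ · · ♜│8
7│♟ ♟ ♟ ♟ ♝ ♟ ♟ ♟│7
6│· · · ♟ · · · ♞│6
5│· · · · ♞ · · ·│5
4│· · · ♙ · · · ·│4
3│· · ♙ · · · · ♘│3
2│♙ ♙ · · ♙ ♙ ♙ ♙│2
1│♖ · ♗ ♕ ♔ ♗ · ♖│1
  ─────────────────
  a b c d e f g h

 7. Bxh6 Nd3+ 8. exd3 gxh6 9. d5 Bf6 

  a b c d e f g h
  ─────────────────
8│· ♜ ♝ ♛ ♚ · · ♜│8
7│♟ ♟ ♟ ♟ · ♟ · ♟│7
6│· · · ♟ · ♝ · ♟│6
5│· · · ♙ · · · ·│5
4│· · · · · · · ·│4
3│· · ♙ ♙ · · · ♘│3
2│♙ ♙ · · · ♙ ♙ ♙│2
1│♖ · · ♕ ♔ ♗ · ♖│1
  ─────────────────
  a b c d e f g h

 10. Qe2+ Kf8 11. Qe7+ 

  a b c d e f g h
  ─────────────────
8│· ♜ ♝ ♛ · ♚ · ♜│8
7│♟ ♟ ♟ ♟ ♕ ♟ · ♟│7
6│· · · ♟ · ♝ · ♟│6
5│· · · ♙ · · · ·│5
4│· · · · · · · ·│4
3│· · ♙ ♙ · · · ♘│3
2│♙ ♙ · · · ♙ ♙ ♙│2
1│♖ · · · ♔ ♗ · ♖│1
  ─────────────────
  a b c d e f g h


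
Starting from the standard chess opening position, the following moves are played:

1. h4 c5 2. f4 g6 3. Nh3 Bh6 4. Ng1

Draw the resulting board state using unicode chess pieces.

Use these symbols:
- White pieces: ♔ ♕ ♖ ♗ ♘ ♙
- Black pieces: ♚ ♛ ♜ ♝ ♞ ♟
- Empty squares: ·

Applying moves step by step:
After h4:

♜ ♞ ♝ ♛ ♚ ♝ ♞ ♜
♟ ♟ ♟ ♟ ♟ ♟ ♟ ♟
· · · · · · · ·
· · · · · · · ·
· · · · · · · ♙
· · · · · · · ·
♙ ♙ ♙ ♙ ♙ ♙ ♙ ·
♖ ♘ ♗ ♕ ♔ ♗ ♘ ♖


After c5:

♜ ♞ ♝ ♛ ♚ ♝ ♞ ♜
♟ ♟ · ♟ ♟ ♟ ♟ ♟
· · · · · · · ·
· · ♟ · · · · ·
· · · · · · · ♙
· · · · · · · ·
♙ ♙ ♙ ♙ ♙ ♙ ♙ ·
♖ ♘ ♗ ♕ ♔ ♗ ♘ ♖


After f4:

♜ ♞ ♝ ♛ ♚ ♝ ♞ ♜
♟ ♟ · ♟ ♟ ♟ ♟ ♟
· · · · · · · ·
· · ♟ · · · · ·
· · · · · ♙ · ♙
· · · · · · · ·
♙ ♙ ♙ ♙ ♙ · ♙ ·
♖ ♘ ♗ ♕ ♔ ♗ ♘ ♖


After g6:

♜ ♞ ♝ ♛ ♚ ♝ ♞ ♜
♟ ♟ · ♟ ♟ ♟ · ♟
· · · · · · ♟ ·
· · ♟ · · · · ·
· · · · · ♙ · ♙
· · · · · · · ·
♙ ♙ ♙ ♙ ♙ · ♙ ·
♖ ♘ ♗ ♕ ♔ ♗ ♘ ♖


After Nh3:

♜ ♞ ♝ ♛ ♚ ♝ ♞ ♜
♟ ♟ · ♟ ♟ ♟ · ♟
· · · · · · ♟ ·
· · ♟ · · · · ·
· · · · · ♙ · ♙
· · · · · · · ♘
♙ ♙ ♙ ♙ ♙ · ♙ ·
♖ ♘ ♗ ♕ ♔ ♗ · ♖


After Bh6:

♜ ♞ ♝ ♛ ♚ · ♞ ♜
♟ ♟ · ♟ ♟ ♟ · ♟
· · · · · · ♟ ♝
· · ♟ · · · · ·
· · · · · ♙ · ♙
· · · · · · · ♘
♙ ♙ ♙ ♙ ♙ · ♙ ·
♖ ♘ ♗ ♕ ♔ ♗ · ♖


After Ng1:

♜ ♞ ♝ ♛ ♚ · ♞ ♜
♟ ♟ · ♟ ♟ ♟ · ♟
· · · · · · ♟ ♝
· · ♟ · · · · ·
· · · · · ♙ · ♙
· · · · · · · ·
♙ ♙ ♙ ♙ ♙ · ♙ ·
♖ ♘ ♗ ♕ ♔ ♗ ♘ ♖



  a b c d e f g h
  ─────────────────
8│♜ ♞ ♝ ♛ ♚ · ♞ ♜│8
7│♟ ♟ · ♟ ♟ ♟ · ♟│7
6│· · · · · · ♟ ♝│6
5│· · ♟ · · · · ·│5
4│· · · · · ♙ · ♙│4
3│· · · · · · · ·│3
2│♙ ♙ ♙ ♙ ♙ · ♙ ·│2
1│♖ ♘ ♗ ♕ ♔ ♗ ♘ ♖│1
  ─────────────────
  a b c d e f g h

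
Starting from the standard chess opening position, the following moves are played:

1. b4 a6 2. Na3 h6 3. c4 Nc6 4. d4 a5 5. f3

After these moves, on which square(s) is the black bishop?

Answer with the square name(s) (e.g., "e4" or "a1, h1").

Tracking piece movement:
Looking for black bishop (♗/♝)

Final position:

  a b c d e f g h
  ─────────────────
8│♜ · ♝ ♛ ♚ ♝ ♞ ♜│8
7│· ♟ ♟ ♟ ♟ ♟ ♟ ·│7
6│· · ♞ · · · · ♟│6
5│♟ · · · · · · ·│5
4│· ♙ ♙ ♙ · · · ·│4
3│♘ · · · · ♙ · ·│3
2│♙ · · · ♙ · ♙ ♙│2
1│♖ · ♗ ♕ ♔ ♗ ♘ ♖│1
  ─────────────────
  a b c d e f g h


c8, f8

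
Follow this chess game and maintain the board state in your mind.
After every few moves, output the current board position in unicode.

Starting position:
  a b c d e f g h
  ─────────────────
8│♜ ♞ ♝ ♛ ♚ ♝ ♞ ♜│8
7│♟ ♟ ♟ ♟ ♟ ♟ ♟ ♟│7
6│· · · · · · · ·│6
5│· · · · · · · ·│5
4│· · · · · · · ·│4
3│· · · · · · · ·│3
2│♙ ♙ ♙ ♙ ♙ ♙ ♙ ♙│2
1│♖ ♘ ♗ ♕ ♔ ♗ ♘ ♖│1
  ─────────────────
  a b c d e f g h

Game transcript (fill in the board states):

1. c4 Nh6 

  a b c d e f g h
  ─────────────────
8│♜ ♞ ♝ ♛ ♚ ♝ · ♜│8
7│♟ ♟ ♟ ♟ ♟ ♟ ♟ ♟│7
6│· · · · · · · ♞│6
5│· · · · · · · ·│5
4│· · ♙ · · · · ·│4
3│· · · · · · · ·│3
2│♙ ♙ · ♙ ♙ ♙ ♙ ♙│2
1│♖ ♘ ♗ ♕ ♔ ♗ ♘ ♖│1
  ─────────────────
  a b c d e f g h

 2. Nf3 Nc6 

  a b c d e f g h
  ─────────────────
8│♜ · ♝ ♛ ♚ ♝ · ♜│8
7│♟ ♟ ♟ ♟ ♟ ♟ ♟ ♟│7
6│· · ♞ · · · · ♞│6
5│· · · · · · · ·│5
4│· · ♙ · · · · ·│4
3│· · · · · ♘ · ·│3
2│♙ ♙ · ♙ ♙ ♙ ♙ ♙│2
1│♖ ♘ ♗ ♕ ♔ ♗ · ♖│1
  ─────────────────
  a b c d e f g h

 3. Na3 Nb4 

  a b c d e f g h
  ─────────────────
8│♜ · ♝ ♛ ♚ ♝ · ♜│8
7│♟ ♟ ♟ ♟ ♟ ♟ ♟ ♟│7
6│· · · · · · · ♞│6
5│· · · · · · · ·│5
4│· ♞ ♙ · · · · ·│4
3│♘ · · · · ♘ · ·│3
2│♙ ♙ · ♙ ♙ ♙ ♙ ♙│2
1│♖ · ♗ ♕ ♔ ♗ · ♖│1
  ─────────────────
  a b c d e f g h

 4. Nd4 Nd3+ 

  a b c d e f g h
  ─────────────────
8│♜ · ♝ ♛ ♚ ♝ · ♜│8
7│♟ ♟ ♟ ♟ ♟ ♟ ♟ ♟│7
6│· · · · · · · ♞│6
5│· · · · · · · ·│5
4│· · ♙ ♘ · · · ·│4
3│♘ · · ♞ · · · ·│3
2│♙ ♙ · ♙ ♙ ♙ ♙ ♙│2
1│♖ · ♗ ♕ ♔ ♗ · ♖│1
  ─────────────────
  a b c d e f g h



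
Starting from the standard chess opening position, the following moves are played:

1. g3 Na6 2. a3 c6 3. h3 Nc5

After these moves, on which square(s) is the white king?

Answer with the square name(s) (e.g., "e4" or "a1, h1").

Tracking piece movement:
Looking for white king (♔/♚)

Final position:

  a b c d e f g h
  ─────────────────
8│♜ · ♝ ♛ ♚ ♝ ♞ ♜│8
7│♟ ♟ · ♟ ♟ ♟ ♟ ♟│7
6│· · ♟ · · · · ·│6
5│· · ♞ · · · · ·│5
4│· · · · · · · ·│4
3│♙ · · · · · ♙ ♙│3
2│· ♙ ♙ ♙ ♙ ♙ · ·│2
1│♖ ♘ ♗ ♕ ♔ ♗ ♘ ♖│1
  ─────────────────
  a b c d e f g h


e1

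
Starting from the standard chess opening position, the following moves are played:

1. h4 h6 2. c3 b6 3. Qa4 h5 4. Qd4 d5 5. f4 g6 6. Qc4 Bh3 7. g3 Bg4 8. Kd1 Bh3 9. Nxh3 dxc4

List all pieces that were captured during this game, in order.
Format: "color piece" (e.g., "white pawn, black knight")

Tracking captures:
  Nxh3: captured black bishop
  dxc4: captured white queen

black bishop, white queen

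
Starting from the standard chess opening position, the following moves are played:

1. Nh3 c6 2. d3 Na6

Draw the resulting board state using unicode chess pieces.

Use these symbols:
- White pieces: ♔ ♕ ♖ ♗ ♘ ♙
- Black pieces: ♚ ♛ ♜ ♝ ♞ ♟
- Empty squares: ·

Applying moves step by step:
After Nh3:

♜ ♞ ♝ ♛ ♚ ♝ ♞ ♜
♟ ♟ ♟ ♟ ♟ ♟ ♟ ♟
· · · · · · · ·
· · · · · · · ·
· · · · · · · ·
· · · · · · · ♘
♙ ♙ ♙ ♙ ♙ ♙ ♙ ♙
♖ ♘ ♗ ♕ ♔ ♗ · ♖


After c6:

♜ ♞ ♝ ♛ ♚ ♝ ♞ ♜
♟ ♟ · ♟ ♟ ♟ ♟ ♟
· · ♟ · · · · ·
· · · · · · · ·
· · · · · · · ·
· · · · · · · ♘
♙ ♙ ♙ ♙ ♙ ♙ ♙ ♙
♖ ♘ ♗ ♕ ♔ ♗ · ♖


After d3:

♜ ♞ ♝ ♛ ♚ ♝ ♞ ♜
♟ ♟ · ♟ ♟ ♟ ♟ ♟
· · ♟ · · · · ·
· · · · · · · ·
· · · · · · · ·
· · · ♙ · · · ♘
♙ ♙ ♙ · ♙ ♙ ♙ ♙
♖ ♘ ♗ ♕ ♔ ♗ · ♖


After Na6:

♜ · ♝ ♛ ♚ ♝ ♞ ♜
♟ ♟ · ♟ ♟ ♟ ♟ ♟
♞ · ♟ · · · · ·
· · · · · · · ·
· · · · · · · ·
· · · ♙ · · · ♘
♙ ♙ ♙ · ♙ ♙ ♙ ♙
♖ ♘ ♗ ♕ ♔ ♗ · ♖



  a b c d e f g h
  ─────────────────
8│♜ · ♝ ♛ ♚ ♝ ♞ ♜│8
7│♟ ♟ · ♟ ♟ ♟ ♟ ♟│7
6│♞ · ♟ · · · · ·│6
5│· · · · · · · ·│5
4│· · · · · · · ·│4
3│· · · ♙ · · · ♘│3
2│♙ ♙ ♙ · ♙ ♙ ♙ ♙│2
1│♖ ♘ ♗ ♕ ♔ ♗ · ♖│1
  ─────────────────
  a b c d e f g h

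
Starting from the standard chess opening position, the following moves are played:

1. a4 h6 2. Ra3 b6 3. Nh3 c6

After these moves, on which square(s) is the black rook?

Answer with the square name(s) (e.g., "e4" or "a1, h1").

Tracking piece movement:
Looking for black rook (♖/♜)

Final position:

  a b c d e f g h
  ─────────────────
8│♜ ♞ ♝ ♛ ♚ ♝ ♞ ♜│8
7│♟ · · ♟ ♟ ♟ ♟ ·│7
6│· ♟ ♟ · · · · ♟│6
5│· · · · · · · ·│5
4│♙ · · · · · · ·│4
3│♖ · · · · · · ♘│3
2│· ♙ ♙ ♙ ♙ ♙ ♙ ♙│2
1│· ♘ ♗ ♕ ♔ ♗ · ♖│1
  ─────────────────
  a b c d e f g h


a8, h8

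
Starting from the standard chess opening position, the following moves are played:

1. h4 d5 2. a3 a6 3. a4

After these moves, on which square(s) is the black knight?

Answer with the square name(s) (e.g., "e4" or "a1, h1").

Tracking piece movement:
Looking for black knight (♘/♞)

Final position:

  a b c d e f g h
  ─────────────────
8│♜ ♞ ♝ ♛ ♚ ♝ ♞ ♜│8
7│· ♟ ♟ · ♟ ♟ ♟ ♟│7
6│♟ · · · · · · ·│6
5│· · · ♟ · · · ·│5
4│♙ · · · · · · ♙│4
3│· · · · · · · ·│3
2│· ♙ ♙ ♙ ♙ ♙ ♙ ·│2
1│♖ ♘ ♗ ♕ ♔ ♗ ♘ ♖│1
  ─────────────────
  a b c d e f g h


b8, g8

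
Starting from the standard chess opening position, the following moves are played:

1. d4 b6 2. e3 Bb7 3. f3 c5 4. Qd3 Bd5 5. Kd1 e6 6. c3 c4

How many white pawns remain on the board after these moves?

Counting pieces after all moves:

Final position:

  a b c d e f g h
  ─────────────────
8│♜ ♞ · ♛ ♚ ♝ ♞ ♜│8
7│♟ · · ♟ · ♟ ♟ ♟│7
6│· ♟ · · ♟ · · ·│6
5│· · · ♝ · · · ·│5
4│· · ♟ ♙ · · · ·│4
3│· · ♙ ♕ ♙ ♙ · ·│3
2│♙ ♙ · · · · ♙ ♙│2
1│♖ ♘ ♗ ♔ · ♗ ♘ ♖│1
  ─────────────────
  a b c d e f g h


8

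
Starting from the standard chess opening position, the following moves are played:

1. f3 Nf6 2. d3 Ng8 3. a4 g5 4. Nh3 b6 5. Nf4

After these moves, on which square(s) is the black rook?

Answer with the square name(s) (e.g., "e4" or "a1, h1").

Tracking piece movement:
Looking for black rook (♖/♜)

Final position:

  a b c d e f g h
  ─────────────────
8│♜ ♞ ♝ ♛ ♚ ♝ ♞ ♜│8
7│♟ · ♟ ♟ ♟ ♟ · ♟│7
6│· ♟ · · · · · ·│6
5│· · · · · · ♟ ·│5
4│♙ · · · · ♘ · ·│4
3│· · · ♙ · ♙ · ·│3
2│· ♙ ♙ · ♙ · ♙ ♙│2
1│♖ ♘ ♗ ♕ ♔ ♗ · ♖│1
  ─────────────────
  a b c d e f g h


a8, h8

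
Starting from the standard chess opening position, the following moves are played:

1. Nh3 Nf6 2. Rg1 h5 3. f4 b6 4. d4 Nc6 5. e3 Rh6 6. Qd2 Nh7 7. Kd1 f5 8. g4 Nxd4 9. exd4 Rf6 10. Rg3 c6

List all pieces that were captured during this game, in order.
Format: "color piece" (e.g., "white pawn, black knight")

Tracking captures:
  Nxd4: captured white pawn
  exd4: captured black knight

white pawn, black knight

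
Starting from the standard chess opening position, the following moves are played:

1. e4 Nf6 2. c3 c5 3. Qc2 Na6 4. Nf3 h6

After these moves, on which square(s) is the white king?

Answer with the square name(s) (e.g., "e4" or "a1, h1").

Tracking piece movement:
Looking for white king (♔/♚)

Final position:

  a b c d e f g h
  ─────────────────
8│♜ · ♝ ♛ ♚ ♝ · ♜│8
7│♟ ♟ · ♟ ♟ ♟ ♟ ·│7
6│♞ · · · · ♞ · ♟│6
5│· · ♟ · · · · ·│5
4│· · · · ♙ · · ·│4
3│· · ♙ · · ♘ · ·│3
2│♙ ♙ ♕ ♙ · ♙ ♙ ♙│2
1│♖ ♘ ♗ · ♔ ♗ · ♖│1
  ─────────────────
  a b c d e f g h


e1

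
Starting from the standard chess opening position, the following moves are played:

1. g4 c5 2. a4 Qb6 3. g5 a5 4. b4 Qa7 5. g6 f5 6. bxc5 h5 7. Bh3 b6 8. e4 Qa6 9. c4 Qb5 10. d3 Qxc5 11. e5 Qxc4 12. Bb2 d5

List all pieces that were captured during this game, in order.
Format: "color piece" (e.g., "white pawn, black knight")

Tracking captures:
  bxc5: captured black pawn
  Qxc5: captured white pawn
  Qxc4: captured white pawn

black pawn, white pawn, white pawn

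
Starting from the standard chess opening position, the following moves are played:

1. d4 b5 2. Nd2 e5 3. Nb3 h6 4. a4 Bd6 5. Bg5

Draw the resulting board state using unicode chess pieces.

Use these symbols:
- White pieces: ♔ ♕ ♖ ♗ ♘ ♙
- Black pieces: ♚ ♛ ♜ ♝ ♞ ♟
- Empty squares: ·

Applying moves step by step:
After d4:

♜ ♞ ♝ ♛ ♚ ♝ ♞ ♜
♟ ♟ ♟ ♟ ♟ ♟ ♟ ♟
· · · · · · · ·
· · · · · · · ·
· · · ♙ · · · ·
· · · · · · · ·
♙ ♙ ♙ · ♙ ♙ ♙ ♙
♖ ♘ ♗ ♕ ♔ ♗ ♘ ♖


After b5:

♜ ♞ ♝ ♛ ♚ ♝ ♞ ♜
♟ · ♟ ♟ ♟ ♟ ♟ ♟
· · · · · · · ·
· ♟ · · · · · ·
· · · ♙ · · · ·
· · · · · · · ·
♙ ♙ ♙ · ♙ ♙ ♙ ♙
♖ ♘ ♗ ♕ ♔ ♗ ♘ ♖


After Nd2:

♜ ♞ ♝ ♛ ♚ ♝ ♞ ♜
♟ · ♟ ♟ ♟ ♟ ♟ ♟
· · · · · · · ·
· ♟ · · · · · ·
· · · ♙ · · · ·
· · · · · · · ·
♙ ♙ ♙ ♘ ♙ ♙ ♙ ♙
♖ · ♗ ♕ ♔ ♗ ♘ ♖


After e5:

♜ ♞ ♝ ♛ ♚ ♝ ♞ ♜
♟ · ♟ ♟ · ♟ ♟ ♟
· · · · · · · ·
· ♟ · · ♟ · · ·
· · · ♙ · · · ·
· · · · · · · ·
♙ ♙ ♙ ♘ ♙ ♙ ♙ ♙
♖ · ♗ ♕ ♔ ♗ ♘ ♖


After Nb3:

♜ ♞ ♝ ♛ ♚ ♝ ♞ ♜
♟ · ♟ ♟ · ♟ ♟ ♟
· · · · · · · ·
· ♟ · · ♟ · · ·
· · · ♙ · · · ·
· ♘ · · · · · ·
♙ ♙ ♙ · ♙ ♙ ♙ ♙
♖ · ♗ ♕ ♔ ♗ ♘ ♖


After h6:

♜ ♞ ♝ ♛ ♚ ♝ ♞ ♜
♟ · ♟ ♟ · ♟ ♟ ·
· · · · · · · ♟
· ♟ · · ♟ · · ·
· · · ♙ · · · ·
· ♘ · · · · · ·
♙ ♙ ♙ · ♙ ♙ ♙ ♙
♖ · ♗ ♕ ♔ ♗ ♘ ♖


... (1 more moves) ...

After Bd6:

♜ ♞ ♝ ♛ ♚ · ♞ ♜
♟ · ♟ ♟ · ♟ ♟ ·
· · · ♝ · · · ♟
· ♟ · · ♟ · · ·
♙ · · ♙ · · · ·
· ♘ · · · · · ·
· ♙ ♙ · ♙ ♙ ♙ ♙
♖ · ♗ ♕ ♔ ♗ ♘ ♖


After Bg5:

♜ ♞ ♝ ♛ ♚ · ♞ ♜
♟ · ♟ ♟ · ♟ ♟ ·
· · · ♝ · · · ♟
· ♟ · · ♟ · ♗ ·
♙ · · ♙ · · · ·
· ♘ · · · · · ·
· ♙ ♙ · ♙ ♙ ♙ ♙
♖ · · ♕ ♔ ♗ ♘ ♖



  a b c d e f g h
  ─────────────────
8│♜ ♞ ♝ ♛ ♚ · ♞ ♜│8
7│♟ · ♟ ♟ · ♟ ♟ ·│7
6│· · · ♝ · · · ♟│6
5│· ♟ · · ♟ · ♗ ·│5
4│♙ · · ♙ · · · ·│4
3│· ♘ · · · · · ·│3
2│· ♙ ♙ · ♙ ♙ ♙ ♙│2
1│♖ · · ♕ ♔ ♗ ♘ ♖│1
  ─────────────────
  a b c d e f g h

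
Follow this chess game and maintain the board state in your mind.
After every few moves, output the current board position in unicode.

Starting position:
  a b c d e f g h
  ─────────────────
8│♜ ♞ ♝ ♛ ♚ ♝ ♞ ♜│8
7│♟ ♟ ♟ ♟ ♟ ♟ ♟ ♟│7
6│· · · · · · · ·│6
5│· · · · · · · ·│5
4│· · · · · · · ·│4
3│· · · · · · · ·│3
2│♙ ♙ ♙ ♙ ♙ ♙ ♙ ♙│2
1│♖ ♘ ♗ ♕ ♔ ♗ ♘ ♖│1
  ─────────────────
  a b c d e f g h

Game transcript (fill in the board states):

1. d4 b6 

  a b c d e f g h
  ─────────────────
8│♜ ♞ ♝ ♛ ♚ ♝ ♞ ♜│8
7│♟ · ♟ ♟ ♟ ♟ ♟ ♟│7
6│· ♟ · · · · · ·│6
5│· · · · · · · ·│5
4│· · · ♙ · · · ·│4
3│· · · · · · · ·│3
2│♙ ♙ ♙ · ♙ ♙ ♙ ♙│2
1│♖ ♘ ♗ ♕ ♔ ♗ ♘ ♖│1
  ─────────────────
  a b c d e f g h

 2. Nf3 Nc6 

  a b c d e f g h
  ─────────────────
8│♜ · ♝ ♛ ♚ ♝ ♞ ♜│8
7│♟ · ♟ ♟ ♟ ♟ ♟ ♟│7
6│· ♟ ♞ · · · · ·│6
5│· · · · · · · ·│5
4│· · · ♙ · · · ·│4
3│· · · · · ♘ · ·│3
2│♙ ♙ ♙ · ♙ ♙ ♙ ♙│2
1│♖ ♘ ♗ ♕ ♔ ♗ · ♖│1
  ─────────────────
  a b c d e f g h

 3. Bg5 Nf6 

  a b c d e f g h
  ─────────────────
8│♜ · ♝ ♛ ♚ ♝ · ♜│8
7│♟ · ♟ ♟ ♟ ♟ ♟ ♟│7
6│· ♟ ♞ · · ♞ · ·│6
5│· · · · · · ♗ ·│5
4│· · · ♙ · · · ·│4
3│· · · · · ♘ · ·│3
2│♙ ♙ ♙ · ♙ ♙ ♙ ♙│2
1│♖ ♘ · ♕ ♔ ♗ · ♖│1
  ─────────────────
  a b c d e f g h

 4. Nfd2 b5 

  a b c d e f g h
  ─────────────────
8│♜ · ♝ ♛ ♚ ♝ · ♜│8
7│♟ · ♟ ♟ ♟ ♟ ♟ ♟│7
6│· · ♞ · · ♞ · ·│6
5│· ♟ · · · · ♗ ·│5
4│· · · ♙ · · · ·│4
3│· · · · · · · ·│3
2│♙ ♙ ♙ ♘ ♙ ♙ ♙ ♙│2
1│♖ ♘ · ♕ ♔ ♗ · ♖│1
  ─────────────────
  a b c d e f g h



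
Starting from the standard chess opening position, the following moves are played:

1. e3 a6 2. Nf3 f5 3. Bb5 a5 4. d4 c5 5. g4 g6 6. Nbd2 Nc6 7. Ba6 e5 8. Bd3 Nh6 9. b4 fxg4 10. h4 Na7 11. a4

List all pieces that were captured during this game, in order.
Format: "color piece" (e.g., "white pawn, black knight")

Tracking captures:
  fxg4: captured white pawn

white pawn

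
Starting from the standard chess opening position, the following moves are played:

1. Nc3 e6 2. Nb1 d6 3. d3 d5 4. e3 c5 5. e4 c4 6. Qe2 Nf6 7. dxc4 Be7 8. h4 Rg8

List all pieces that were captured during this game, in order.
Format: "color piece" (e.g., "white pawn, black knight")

Tracking captures:
  dxc4: captured black pawn

black pawn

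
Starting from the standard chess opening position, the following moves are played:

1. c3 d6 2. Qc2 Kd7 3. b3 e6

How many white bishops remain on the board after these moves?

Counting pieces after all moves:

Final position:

  a b c d e f g h
  ─────────────────
8│♜ ♞ ♝ ♛ · ♝ ♞ ♜│8
7│♟ ♟ ♟ ♚ · ♟ ♟ ♟│7
6│· · · ♟ ♟ · · ·│6
5│· · · · · · · ·│5
4│· · · · · · · ·│4
3│· ♙ ♙ · · · · ·│3
2│♙ · ♕ ♙ ♙ ♙ ♙ ♙│2
1│♖ ♘ ♗ · ♔ ♗ ♘ ♖│1
  ─────────────────
  a b c d e f g h


2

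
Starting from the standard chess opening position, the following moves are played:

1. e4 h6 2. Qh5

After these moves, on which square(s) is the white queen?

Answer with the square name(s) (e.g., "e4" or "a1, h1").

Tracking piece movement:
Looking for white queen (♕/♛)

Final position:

  a b c d e f g h
  ─────────────────
8│♜ ♞ ♝ ♛ ♚ ♝ ♞ ♜│8
7│♟ ♟ ♟ ♟ ♟ ♟ ♟ ·│7
6│· · · · · · · ♟│6
5│· · · · · · · ♕│5
4│· · · · ♙ · · ·│4
3│· · · · · · · ·│3
2│♙ ♙ ♙ ♙ · ♙ ♙ ♙│2
1│♖ ♘ ♗ · ♔ ♗ ♘ ♖│1
  ─────────────────
  a b c d e f g h


h5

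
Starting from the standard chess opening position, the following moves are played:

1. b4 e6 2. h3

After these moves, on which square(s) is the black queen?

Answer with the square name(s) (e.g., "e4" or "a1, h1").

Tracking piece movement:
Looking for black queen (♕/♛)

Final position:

  a b c d e f g h
  ─────────────────
8│♜ ♞ ♝ ♛ ♚ ♝ ♞ ♜│8
7│♟ ♟ ♟ ♟ · ♟ ♟ ♟│7
6│· · · · ♟ · · ·│6
5│· · · · · · · ·│5
4│· ♙ · · · · · ·│4
3│· · · · · · · ♙│3
2│♙ · ♙ ♙ ♙ ♙ ♙ ·│2
1│♖ ♘ ♗ ♕ ♔ ♗ ♘ ♖│1
  ─────────────────
  a b c d e f g h


d8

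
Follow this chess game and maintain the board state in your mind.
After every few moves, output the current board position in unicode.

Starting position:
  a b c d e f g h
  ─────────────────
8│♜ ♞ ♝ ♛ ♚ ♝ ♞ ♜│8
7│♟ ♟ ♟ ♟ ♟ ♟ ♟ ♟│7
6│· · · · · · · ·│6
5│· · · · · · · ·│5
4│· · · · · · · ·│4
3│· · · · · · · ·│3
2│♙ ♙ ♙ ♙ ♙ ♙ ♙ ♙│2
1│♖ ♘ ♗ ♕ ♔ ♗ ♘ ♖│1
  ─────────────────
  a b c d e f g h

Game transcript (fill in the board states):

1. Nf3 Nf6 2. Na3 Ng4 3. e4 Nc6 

  a b c d e f g h
  ─────────────────
8│♜ · ♝ ♛ ♚ ♝ · ♜│8
7│♟ ♟ ♟ ♟ ♟ ♟ ♟ ♟│7
6│· · ♞ · · · · ·│6
5│· · · · · · · ·│5
4│· · · · ♙ · ♞ ·│4
3│♘ · · · · ♘ · ·│3
2│♙ ♙ ♙ ♙ · ♙ ♙ ♙│2
1│♖ · ♗ ♕ ♔ ♗ · ♖│1
  ─────────────────
  a b c d e f g h

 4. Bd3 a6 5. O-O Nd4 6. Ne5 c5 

  a b c d e f g h
  ─────────────────
8│♜ · ♝ ♛ ♚ ♝ · ♜│8
7│· ♟ · ♟ ♟ ♟ ♟ ♟│7
6│♟ · · · · · · ·│6
5│· · ♟ · ♘ · · ·│5
4│· · · ♞ ♙ · ♞ ·│4
3│♘ · · ♗ · · · ·│3
2│♙ ♙ ♙ ♙ · ♙ ♙ ♙│2
1│♖ · ♗ ♕ · ♖ ♔ ·│1
  ─────────────────
  a b c d e f g h

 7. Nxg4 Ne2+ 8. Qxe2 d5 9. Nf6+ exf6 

  a b c d e f g h
  ─────────────────
8│♜ · ♝ ♛ ♚ ♝ · ♜│8
7│· ♟ · · · ♟ ♟ ♟│7
6│♟ · · · · ♟ · ·│6
5│· · ♟ ♟ · · · ·│5
4│· · · · ♙ · · ·│4
3│♘ · · ♗ · · · ·│3
2│♙ ♙ ♙ ♙ ♕ ♙ ♙ ♙│2
1│♖ · ♗ · · ♖ ♔ ·│1
  ─────────────────
  a b c d e f g h

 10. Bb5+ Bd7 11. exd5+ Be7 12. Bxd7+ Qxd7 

  a b c d e f g h
  ─────────────────
8│♜ · · · ♚ · · ♜│8
7│· ♟ · ♛ ♝ ♟ ♟ ♟│7
6│♟ · · · · ♟ · ·│6
5│· · ♟ ♙ · · · ·│5
4│· · · · · · · ·│4
3│♘ · · · · · · ·│3
2│♙ ♙ ♙ ♙ ♕ ♙ ♙ ♙│2
1│♖ · ♗ · · ♖ ♔ ·│1
  ─────────────────
  a b c d e f g h

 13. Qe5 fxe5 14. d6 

  a b c d e f g h
  ─────────────────
8│♜ · · · ♚ · · ♜│8
7│· ♟ · ♛ ♝ ♟ ♟ ♟│7
6│♟ · · ♙ · · · ·│6
5│· · ♟ · ♟ · · ·│5
4│· · · · · · · ·│4
3│♘ · · · · · · ·│3
2│♙ ♙ ♙ ♙ · ♙ ♙ ♙│2
1│♖ · ♗ · · ♖ ♔ ·│1
  ─────────────────
  a b c d e f g h


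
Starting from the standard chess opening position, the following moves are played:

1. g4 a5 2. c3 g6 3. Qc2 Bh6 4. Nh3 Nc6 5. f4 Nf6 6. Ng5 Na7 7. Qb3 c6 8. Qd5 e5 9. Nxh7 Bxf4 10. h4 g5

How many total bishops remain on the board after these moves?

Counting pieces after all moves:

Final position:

  a b c d e f g h
  ─────────────────
8│♜ · ♝ ♛ ♚ · · ♜│8
7│♞ ♟ · ♟ · ♟ · ♘│7
6│· · ♟ · · ♞ · ·│6
5│♟ · · ♕ ♟ · ♟ ·│5
4│· · · · · ♝ ♙ ♙│4
3│· · ♙ · · · · ·│3
2│♙ ♙ · ♙ ♙ · · ·│2
1│♖ ♘ ♗ · ♔ ♗ · ♖│1
  ─────────────────
  a b c d e f g h


4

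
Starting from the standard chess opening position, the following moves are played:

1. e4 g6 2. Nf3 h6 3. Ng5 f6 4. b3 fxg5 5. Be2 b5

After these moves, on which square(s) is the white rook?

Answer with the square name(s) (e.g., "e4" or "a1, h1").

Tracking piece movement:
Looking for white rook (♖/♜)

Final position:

  a b c d e f g h
  ─────────────────
8│♜ ♞ ♝ ♛ ♚ ♝ ♞ ♜│8
7│♟ · ♟ ♟ ♟ · · ·│7
6│· · · · · · ♟ ♟│6
5│· ♟ · · · · ♟ ·│5
4│· · · · ♙ · · ·│4
3│· ♙ · · · · · ·│3
2│♙ · ♙ ♙ ♗ ♙ ♙ ♙│2
1│♖ ♘ ♗ ♕ ♔ · · ♖│1
  ─────────────────
  a b c d e f g h


a1, h1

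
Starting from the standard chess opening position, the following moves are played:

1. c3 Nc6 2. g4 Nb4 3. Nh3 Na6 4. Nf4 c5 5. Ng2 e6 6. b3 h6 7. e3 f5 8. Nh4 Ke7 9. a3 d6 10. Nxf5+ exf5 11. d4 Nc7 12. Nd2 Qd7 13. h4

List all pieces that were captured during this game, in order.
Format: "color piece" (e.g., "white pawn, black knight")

Tracking captures:
  Nxf5+: captured black pawn
  exf5: captured white knight

black pawn, white knight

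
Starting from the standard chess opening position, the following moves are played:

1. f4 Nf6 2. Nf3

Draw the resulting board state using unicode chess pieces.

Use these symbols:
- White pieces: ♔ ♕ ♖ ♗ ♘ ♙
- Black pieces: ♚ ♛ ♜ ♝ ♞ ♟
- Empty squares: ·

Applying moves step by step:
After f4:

♜ ♞ ♝ ♛ ♚ ♝ ♞ ♜
♟ ♟ ♟ ♟ ♟ ♟ ♟ ♟
· · · · · · · ·
· · · · · · · ·
· · · · · ♙ · ·
· · · · · · · ·
♙ ♙ ♙ ♙ ♙ · ♙ ♙
♖ ♘ ♗ ♕ ♔ ♗ ♘ ♖


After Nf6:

♜ ♞ ♝ ♛ ♚ ♝ · ♜
♟ ♟ ♟ ♟ ♟ ♟ ♟ ♟
· · · · · ♞ · ·
· · · · · · · ·
· · · · · ♙ · ·
· · · · · · · ·
♙ ♙ ♙ ♙ ♙ · ♙ ♙
♖ ♘ ♗ ♕ ♔ ♗ ♘ ♖


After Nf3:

♜ ♞ ♝ ♛ ♚ ♝ · ♜
♟ ♟ ♟ ♟ ♟ ♟ ♟ ♟
· · · · · ♞ · ·
· · · · · · · ·
· · · · · ♙ · ·
· · · · · ♘ · ·
♙ ♙ ♙ ♙ ♙ · ♙ ♙
♖ ♘ ♗ ♕ ♔ ♗ · ♖



  a b c d e f g h
  ─────────────────
8│♜ ♞ ♝ ♛ ♚ ♝ · ♜│8
7│♟ ♟ ♟ ♟ ♟ ♟ ♟ ♟│7
6│· · · · · ♞ · ·│6
5│· · · · · · · ·│5
4│· · · · · ♙ · ·│4
3│· · · · · ♘ · ·│3
2│♙ ♙ ♙ ♙ ♙ · ♙ ♙│2
1│♖ ♘ ♗ ♕ ♔ ♗ · ♖│1
  ─────────────────
  a b c d e f g h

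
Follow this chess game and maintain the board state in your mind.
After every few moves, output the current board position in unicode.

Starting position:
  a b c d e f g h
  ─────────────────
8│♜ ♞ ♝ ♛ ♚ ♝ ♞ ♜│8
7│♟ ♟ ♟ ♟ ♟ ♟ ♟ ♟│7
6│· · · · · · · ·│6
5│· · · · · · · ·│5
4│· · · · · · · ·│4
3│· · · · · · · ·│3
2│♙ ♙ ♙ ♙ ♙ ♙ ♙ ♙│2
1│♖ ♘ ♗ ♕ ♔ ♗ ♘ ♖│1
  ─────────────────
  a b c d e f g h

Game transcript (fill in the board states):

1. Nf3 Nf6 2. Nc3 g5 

  a b c d e f g h
  ─────────────────
8│♜ ♞ ♝ ♛ ♚ ♝ · ♜│8
7│♟ ♟ ♟ ♟ ♟ ♟ · ♟│7
6│· · · · · ♞ · ·│6
5│· · · · · · ♟ ·│5
4│· · · · · · · ·│4
3│· · ♘ · · ♘ · ·│3
2│♙ ♙ ♙ ♙ ♙ ♙ ♙ ♙│2
1│♖ · ♗ ♕ ♔ ♗ · ♖│1
  ─────────────────
  a b c d e f g h

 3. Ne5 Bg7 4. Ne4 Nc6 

  a b c d e f g h
  ─────────────────
8│♜ · ♝ ♛ ♚ · · ♜│8
7│♟ ♟ ♟ ♟ ♟ ♟ ♝ ♟│7
6│· · ♞ · · ♞ · ·│6
5│· · · · ♘ · ♟ ·│5
4│· · · · ♘ · · ·│4
3│· · · · · · · ·│3
2│♙ ♙ ♙ ♙ ♙ ♙ ♙ ♙│2
1│♖ · ♗ ♕ ♔ ♗ · ♖│1
  ─────────────────
  a b c d e f g h

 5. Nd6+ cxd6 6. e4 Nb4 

  a b c d e f g h
  ─────────────────
8│♜ · ♝ ♛ ♚ · · ♜│8
7│♟ ♟ · ♟ ♟ ♟ ♝ ♟│7
6│· · · ♟ · ♞ · ·│6
5│· · · · ♘ · ♟ ·│5
4│· ♞ · · ♙ · · ·│4
3│· · · · · · · ·│3
2│♙ ♙ ♙ ♙ · ♙ ♙ ♙│2
1│♖ · ♗ ♕ ♔ ♗ · ♖│1
  ─────────────────
  a b c d e f g h

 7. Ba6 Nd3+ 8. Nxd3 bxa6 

  a b c d e f g h
  ─────────────────
8│♜ · ♝ ♛ ♚ · · ♜│8
7│♟ · · ♟ ♟ ♟ ♝ ♟│7
6│♟ · · ♟ · ♞ · ·│6
5│· · · · · · ♟ ·│5
4│· · · · ♙ · · ·│4
3│· · · ♘ · · · ·│3
2│♙ ♙ ♙ ♙ · ♙ ♙ ♙│2
1│♖ · ♗ ♕ ♔ · · ♖│1
  ─────────────────
  a b c d e f g h

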